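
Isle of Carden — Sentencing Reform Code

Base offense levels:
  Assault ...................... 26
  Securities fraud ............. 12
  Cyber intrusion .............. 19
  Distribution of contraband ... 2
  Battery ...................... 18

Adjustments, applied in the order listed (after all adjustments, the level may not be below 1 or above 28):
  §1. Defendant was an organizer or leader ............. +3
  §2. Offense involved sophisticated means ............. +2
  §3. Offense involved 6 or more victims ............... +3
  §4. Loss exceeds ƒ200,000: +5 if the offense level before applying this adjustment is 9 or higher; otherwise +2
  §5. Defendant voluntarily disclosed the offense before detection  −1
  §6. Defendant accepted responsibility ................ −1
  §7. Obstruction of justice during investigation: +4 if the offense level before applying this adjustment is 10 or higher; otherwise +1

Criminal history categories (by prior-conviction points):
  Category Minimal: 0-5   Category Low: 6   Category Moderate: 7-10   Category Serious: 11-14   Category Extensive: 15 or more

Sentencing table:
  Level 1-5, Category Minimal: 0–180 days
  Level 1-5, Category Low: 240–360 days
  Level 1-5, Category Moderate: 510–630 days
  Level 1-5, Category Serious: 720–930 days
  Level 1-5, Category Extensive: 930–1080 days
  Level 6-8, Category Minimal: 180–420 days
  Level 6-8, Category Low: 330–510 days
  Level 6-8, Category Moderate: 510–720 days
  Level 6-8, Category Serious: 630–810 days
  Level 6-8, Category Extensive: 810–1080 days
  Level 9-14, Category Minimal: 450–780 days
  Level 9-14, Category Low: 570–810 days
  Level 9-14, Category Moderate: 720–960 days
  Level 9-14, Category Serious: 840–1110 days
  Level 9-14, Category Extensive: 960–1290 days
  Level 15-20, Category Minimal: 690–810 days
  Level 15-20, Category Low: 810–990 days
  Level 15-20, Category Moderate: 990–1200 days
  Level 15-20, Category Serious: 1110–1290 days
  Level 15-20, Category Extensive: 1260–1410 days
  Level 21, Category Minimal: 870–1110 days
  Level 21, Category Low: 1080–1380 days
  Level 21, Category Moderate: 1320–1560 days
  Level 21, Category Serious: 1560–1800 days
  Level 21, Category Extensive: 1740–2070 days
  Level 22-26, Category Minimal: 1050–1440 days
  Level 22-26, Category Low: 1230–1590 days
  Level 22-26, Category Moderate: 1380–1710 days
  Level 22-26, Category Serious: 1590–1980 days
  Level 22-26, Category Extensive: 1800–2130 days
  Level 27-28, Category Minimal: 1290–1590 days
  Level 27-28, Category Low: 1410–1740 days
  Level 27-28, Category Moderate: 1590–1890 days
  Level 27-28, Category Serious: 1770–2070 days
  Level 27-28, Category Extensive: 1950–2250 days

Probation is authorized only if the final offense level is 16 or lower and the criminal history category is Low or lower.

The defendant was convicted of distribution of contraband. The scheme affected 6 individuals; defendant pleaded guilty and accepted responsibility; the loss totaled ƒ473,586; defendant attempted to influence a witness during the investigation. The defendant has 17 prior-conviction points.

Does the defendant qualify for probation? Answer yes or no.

Base offense level for distribution of contraband: 2.
§3 applies: 2 + 3 = 5.
§4 applies (level before this adjustment is 5 < 9, so +2): 5 + 2 = 7.
§6 applies: 7 − 1 = 6.
§7 applies (level before this adjustment is 6 < 10, so +1): 6 + 1 = 7.
Final offense level: 7.
Criminal history: 17 prior points → Category Extensive (15+).
Level 7 falls in the 6-8 band.
Grid: Level 6-8 × Category Extensive = 810-1080 days.
Probation check: level 7 ≤ 16 and category Extensive > Low → not eligible.

No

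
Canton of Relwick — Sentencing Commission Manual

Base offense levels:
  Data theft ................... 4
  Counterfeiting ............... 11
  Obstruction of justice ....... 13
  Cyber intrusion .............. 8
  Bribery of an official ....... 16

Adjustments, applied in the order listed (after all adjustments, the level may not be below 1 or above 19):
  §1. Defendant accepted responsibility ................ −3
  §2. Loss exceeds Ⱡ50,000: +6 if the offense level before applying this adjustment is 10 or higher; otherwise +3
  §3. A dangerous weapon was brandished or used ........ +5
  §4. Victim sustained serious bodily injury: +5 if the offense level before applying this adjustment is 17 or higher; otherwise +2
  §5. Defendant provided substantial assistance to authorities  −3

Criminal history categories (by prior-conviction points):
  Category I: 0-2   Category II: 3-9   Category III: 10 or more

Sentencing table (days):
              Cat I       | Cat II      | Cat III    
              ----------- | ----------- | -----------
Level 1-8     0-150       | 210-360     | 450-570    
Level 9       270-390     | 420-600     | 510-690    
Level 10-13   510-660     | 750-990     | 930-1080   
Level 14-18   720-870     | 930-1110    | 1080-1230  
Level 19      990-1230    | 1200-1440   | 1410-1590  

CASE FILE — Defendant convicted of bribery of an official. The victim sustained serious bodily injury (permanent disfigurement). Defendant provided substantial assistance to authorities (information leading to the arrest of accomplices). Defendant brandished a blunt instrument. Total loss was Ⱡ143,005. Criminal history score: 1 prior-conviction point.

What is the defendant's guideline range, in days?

Base offense level for bribery of an official: 16.
§2 applies (level before this adjustment is 16 ≥ 10, so +6): 16 + 6 = 22.
§3 applies: 22 + 5 = 27.
§4 applies (level before this adjustment is 27 ≥ 17, so +5): 27 + 5 = 32.
§5 applies: 32 − 3 = 29.
Level 29 exceeds the maximum of 19; capped at 19.
Final offense level: 19.
Criminal history: 1 prior point → Category I (0-2).
Level 19 falls in the 19 band.
Grid: Level 19 × Category I = 990-1230 days.

990-1230 days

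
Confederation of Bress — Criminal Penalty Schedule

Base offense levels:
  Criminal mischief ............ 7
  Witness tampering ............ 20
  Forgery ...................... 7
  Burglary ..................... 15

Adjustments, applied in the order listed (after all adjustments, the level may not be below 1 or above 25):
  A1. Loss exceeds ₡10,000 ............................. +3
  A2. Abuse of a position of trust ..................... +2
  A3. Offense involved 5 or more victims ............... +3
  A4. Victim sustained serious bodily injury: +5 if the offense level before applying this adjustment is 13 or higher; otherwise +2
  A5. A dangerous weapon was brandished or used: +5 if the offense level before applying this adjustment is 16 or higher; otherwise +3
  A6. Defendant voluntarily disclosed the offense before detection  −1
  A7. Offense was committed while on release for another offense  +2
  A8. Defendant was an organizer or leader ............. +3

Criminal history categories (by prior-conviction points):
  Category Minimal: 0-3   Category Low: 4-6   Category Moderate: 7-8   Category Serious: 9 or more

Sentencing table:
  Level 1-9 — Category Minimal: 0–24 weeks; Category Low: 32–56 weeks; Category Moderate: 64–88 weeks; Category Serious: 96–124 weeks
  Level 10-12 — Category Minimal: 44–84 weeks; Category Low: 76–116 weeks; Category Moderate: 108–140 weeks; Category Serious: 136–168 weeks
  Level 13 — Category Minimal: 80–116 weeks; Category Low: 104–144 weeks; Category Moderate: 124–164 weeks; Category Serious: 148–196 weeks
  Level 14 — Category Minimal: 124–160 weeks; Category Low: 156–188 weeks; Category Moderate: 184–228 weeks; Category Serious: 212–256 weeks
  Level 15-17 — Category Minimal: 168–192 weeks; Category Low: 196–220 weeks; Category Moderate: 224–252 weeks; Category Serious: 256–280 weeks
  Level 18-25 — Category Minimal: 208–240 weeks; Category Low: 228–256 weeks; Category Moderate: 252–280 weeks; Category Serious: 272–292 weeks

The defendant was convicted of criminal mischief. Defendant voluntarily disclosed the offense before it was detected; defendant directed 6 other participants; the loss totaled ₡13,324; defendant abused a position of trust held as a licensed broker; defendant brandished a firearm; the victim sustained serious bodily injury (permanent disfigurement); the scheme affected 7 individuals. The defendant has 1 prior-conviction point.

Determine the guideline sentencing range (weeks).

208-240 weeks

Base offense level for criminal mischief: 7.
A1 applies: 7 + 3 = 10.
A2 applies: 10 + 2 = 12.
A3 applies: 12 + 3 = 15.
A4 applies (level before this adjustment is 15 ≥ 13, so +5): 15 + 5 = 20.
A5 applies (level before this adjustment is 20 ≥ 16, so +5): 20 + 5 = 25.
A6 applies: 25 − 1 = 24.
A7 does not apply.
A8 applies: 24 + 3 = 27.
Level 27 exceeds the maximum of 25; capped at 25.
Final offense level: 25.
Criminal history: 1 prior point → Category Minimal (0-3).
Level 25 falls in the 18-25 band.
Grid: Level 18-25 × Category Minimal = 208-240 weeks.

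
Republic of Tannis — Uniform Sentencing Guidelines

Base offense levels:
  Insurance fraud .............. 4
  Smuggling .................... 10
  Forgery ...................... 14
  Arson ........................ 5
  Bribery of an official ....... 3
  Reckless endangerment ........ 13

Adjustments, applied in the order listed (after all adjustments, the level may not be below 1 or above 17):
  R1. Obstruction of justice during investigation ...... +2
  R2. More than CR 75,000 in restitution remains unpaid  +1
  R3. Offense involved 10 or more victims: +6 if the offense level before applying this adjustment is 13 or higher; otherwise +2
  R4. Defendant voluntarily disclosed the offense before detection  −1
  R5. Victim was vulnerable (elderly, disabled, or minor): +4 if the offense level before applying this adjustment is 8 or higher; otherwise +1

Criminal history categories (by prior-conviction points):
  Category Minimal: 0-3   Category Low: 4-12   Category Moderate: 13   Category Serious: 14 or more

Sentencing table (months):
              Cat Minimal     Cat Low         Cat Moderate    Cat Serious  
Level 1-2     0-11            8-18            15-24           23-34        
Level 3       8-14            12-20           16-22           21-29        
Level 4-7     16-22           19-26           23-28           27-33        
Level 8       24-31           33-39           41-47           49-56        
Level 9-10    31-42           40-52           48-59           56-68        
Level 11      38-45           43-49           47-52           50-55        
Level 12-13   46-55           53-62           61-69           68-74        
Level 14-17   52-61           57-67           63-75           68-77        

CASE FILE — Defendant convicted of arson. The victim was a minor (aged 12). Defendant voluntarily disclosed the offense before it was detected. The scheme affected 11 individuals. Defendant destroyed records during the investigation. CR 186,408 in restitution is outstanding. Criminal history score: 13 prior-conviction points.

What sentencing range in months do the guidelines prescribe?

61-69 months

Base offense level for arson: 5.
R1 applies: 5 + 2 = 7.
R2 applies: 7 + 1 = 8.
R3 applies (level before this adjustment is 8 < 13, so +2): 8 + 2 = 10.
R4 applies: 10 − 1 = 9.
R5 applies (level before this adjustment is 9 ≥ 8, so +4): 9 + 4 = 13.
Final offense level: 13.
Criminal history: 13 prior points → Category Moderate (13).
Level 13 falls in the 12-13 band.
Grid: Level 12-13 × Category Moderate = 61-69 months.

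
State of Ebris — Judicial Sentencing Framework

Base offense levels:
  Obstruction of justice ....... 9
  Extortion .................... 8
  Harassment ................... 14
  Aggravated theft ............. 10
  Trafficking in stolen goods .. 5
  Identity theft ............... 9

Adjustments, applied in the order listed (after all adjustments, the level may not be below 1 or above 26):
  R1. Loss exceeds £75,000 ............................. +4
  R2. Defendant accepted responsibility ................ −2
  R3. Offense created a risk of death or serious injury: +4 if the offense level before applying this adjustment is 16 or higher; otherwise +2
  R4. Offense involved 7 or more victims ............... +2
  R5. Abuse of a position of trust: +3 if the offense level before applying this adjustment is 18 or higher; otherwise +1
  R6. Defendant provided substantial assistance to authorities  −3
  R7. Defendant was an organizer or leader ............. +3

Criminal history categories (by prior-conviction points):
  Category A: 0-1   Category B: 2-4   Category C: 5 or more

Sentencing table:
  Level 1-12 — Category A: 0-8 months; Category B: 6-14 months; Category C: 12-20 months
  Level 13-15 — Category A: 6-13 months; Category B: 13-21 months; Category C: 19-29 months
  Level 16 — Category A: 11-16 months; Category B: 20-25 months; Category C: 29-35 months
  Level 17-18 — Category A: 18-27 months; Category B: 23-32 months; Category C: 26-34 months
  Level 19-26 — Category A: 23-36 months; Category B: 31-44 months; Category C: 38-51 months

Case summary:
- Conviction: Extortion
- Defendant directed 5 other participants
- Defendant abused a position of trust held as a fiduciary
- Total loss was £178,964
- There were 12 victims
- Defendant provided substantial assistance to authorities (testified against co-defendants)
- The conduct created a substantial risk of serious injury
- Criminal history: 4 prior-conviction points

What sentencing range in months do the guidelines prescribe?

Base offense level for extortion: 8.
R1 applies: 8 + 4 = 12.
R3 applies (level before this adjustment is 12 < 16, so +2): 12 + 2 = 14.
R4 applies: 14 + 2 = 16.
R5 applies (level before this adjustment is 16 < 18, so +1): 16 + 1 = 17.
R6 applies: 17 − 3 = 14.
R7 applies: 14 + 3 = 17.
Final offense level: 17.
Criminal history: 4 prior points → Category B (2-4).
Level 17 falls in the 17-18 band.
Grid: Level 17-18 × Category B = 23-32 months.

23-32 months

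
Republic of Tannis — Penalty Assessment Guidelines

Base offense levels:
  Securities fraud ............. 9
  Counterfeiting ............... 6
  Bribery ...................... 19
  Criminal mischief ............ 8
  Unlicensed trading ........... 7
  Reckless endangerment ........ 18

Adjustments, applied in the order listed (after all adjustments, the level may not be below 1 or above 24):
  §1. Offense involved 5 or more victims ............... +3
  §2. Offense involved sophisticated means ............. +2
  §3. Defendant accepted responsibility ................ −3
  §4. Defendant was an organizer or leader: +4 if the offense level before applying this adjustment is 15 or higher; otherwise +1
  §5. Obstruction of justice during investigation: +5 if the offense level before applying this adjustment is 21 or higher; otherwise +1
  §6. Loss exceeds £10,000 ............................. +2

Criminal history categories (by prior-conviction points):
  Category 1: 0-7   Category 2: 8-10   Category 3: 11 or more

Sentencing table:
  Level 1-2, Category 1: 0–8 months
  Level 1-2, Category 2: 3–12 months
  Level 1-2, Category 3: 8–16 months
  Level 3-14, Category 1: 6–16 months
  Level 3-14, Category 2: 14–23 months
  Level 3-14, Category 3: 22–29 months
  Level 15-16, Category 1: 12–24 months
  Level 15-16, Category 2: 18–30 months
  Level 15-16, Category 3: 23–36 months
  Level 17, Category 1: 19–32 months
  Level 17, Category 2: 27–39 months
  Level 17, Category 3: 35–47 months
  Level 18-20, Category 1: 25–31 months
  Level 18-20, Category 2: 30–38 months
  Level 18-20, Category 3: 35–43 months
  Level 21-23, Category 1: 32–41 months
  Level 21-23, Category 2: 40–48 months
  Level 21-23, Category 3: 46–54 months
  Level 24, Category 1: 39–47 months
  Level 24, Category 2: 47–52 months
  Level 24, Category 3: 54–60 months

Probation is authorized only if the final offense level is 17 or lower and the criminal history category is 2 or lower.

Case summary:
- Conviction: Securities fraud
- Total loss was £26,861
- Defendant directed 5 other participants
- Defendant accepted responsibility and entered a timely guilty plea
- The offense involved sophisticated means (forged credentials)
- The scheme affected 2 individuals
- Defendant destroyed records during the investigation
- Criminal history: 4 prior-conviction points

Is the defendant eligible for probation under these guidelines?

Base offense level for securities fraud: 9.
§2 applies: 9 + 2 = 11.
§3 applies: 11 − 3 = 8.
§4 applies (level before this adjustment is 8 < 15, so +1): 8 + 1 = 9.
§5 applies (level before this adjustment is 9 < 21, so +1): 9 + 1 = 10.
§6 applies: 10 + 2 = 12.
Final offense level: 12.
Criminal history: 4 prior points → Category 1 (0-7).
Level 12 falls in the 3-14 band.
Grid: Level 3-14 × Category 1 = 6-16 months.
Probation check: level 12 ≤ 17 and category 1 ≤ 2 → eligible.

Yes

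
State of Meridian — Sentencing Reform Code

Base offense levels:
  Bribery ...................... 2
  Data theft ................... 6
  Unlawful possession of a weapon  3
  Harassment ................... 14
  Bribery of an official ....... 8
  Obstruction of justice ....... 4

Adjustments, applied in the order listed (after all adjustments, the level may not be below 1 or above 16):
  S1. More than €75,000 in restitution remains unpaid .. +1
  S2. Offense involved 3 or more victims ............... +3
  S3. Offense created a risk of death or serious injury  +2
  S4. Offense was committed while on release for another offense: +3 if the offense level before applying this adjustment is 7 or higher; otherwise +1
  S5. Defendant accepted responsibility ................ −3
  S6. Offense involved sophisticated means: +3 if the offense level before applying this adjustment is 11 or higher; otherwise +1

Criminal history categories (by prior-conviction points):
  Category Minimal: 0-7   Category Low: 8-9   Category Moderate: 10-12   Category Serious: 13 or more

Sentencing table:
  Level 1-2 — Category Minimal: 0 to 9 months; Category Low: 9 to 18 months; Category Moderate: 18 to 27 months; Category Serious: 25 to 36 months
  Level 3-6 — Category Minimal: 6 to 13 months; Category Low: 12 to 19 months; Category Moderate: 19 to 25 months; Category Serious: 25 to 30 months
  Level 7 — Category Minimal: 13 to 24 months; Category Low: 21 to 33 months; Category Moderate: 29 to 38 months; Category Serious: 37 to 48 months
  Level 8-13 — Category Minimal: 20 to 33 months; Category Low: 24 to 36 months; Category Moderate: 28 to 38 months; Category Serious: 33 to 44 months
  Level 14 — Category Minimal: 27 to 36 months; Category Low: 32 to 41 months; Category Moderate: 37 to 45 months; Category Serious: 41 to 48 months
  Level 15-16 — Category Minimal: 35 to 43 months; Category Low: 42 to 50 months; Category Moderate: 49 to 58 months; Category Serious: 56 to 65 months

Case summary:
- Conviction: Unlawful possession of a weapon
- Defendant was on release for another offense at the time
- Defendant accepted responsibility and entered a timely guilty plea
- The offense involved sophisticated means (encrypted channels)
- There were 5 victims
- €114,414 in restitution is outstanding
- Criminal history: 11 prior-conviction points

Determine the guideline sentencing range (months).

28-38 months

Base offense level for unlawful possession of a weapon: 3.
S1 applies: 3 + 1 = 4.
S2 applies: 4 + 3 = 7.
S4 applies (level before this adjustment is 7 ≥ 7, so +3): 7 + 3 = 10.
S5 applies: 10 − 3 = 7.
S6 applies (level before this adjustment is 7 < 11, so +1): 7 + 1 = 8.
Final offense level: 8.
Criminal history: 11 prior points → Category Moderate (10-12).
Level 8 falls in the 8-13 band.
Grid: Level 8-13 × Category Moderate = 28-38 months.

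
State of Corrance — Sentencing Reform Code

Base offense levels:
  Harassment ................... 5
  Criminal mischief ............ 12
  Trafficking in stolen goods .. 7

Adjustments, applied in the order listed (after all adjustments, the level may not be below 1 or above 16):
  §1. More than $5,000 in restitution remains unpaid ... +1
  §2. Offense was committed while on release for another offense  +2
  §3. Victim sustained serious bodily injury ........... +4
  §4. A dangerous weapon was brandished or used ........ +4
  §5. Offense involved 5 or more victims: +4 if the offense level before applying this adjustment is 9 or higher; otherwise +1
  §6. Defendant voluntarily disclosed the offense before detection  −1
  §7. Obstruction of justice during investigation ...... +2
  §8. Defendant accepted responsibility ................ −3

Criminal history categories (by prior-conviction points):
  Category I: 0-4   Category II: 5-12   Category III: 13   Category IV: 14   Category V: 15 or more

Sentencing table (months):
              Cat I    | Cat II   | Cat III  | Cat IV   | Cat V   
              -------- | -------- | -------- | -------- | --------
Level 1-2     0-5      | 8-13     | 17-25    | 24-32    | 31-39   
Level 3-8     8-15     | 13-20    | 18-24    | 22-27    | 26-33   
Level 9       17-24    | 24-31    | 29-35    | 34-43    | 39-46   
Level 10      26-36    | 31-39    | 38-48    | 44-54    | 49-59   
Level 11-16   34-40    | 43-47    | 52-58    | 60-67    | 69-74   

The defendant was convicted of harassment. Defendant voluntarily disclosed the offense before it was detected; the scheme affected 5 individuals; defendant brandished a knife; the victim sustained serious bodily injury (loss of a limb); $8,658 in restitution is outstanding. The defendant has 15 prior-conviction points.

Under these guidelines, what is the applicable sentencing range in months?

69-74 months

Base offense level for harassment: 5.
§1 applies: 5 + 1 = 6.
§2 does not apply.
§3 applies: 6 + 4 = 10.
§4 applies: 10 + 4 = 14.
§5 applies (level before this adjustment is 14 ≥ 9, so +4): 14 + 4 = 18.
§6 applies: 18 − 1 = 17.
§7 does not apply.
Level 17 exceeds the maximum of 16; capped at 16.
Final offense level: 16.
Criminal history: 15 prior points → Category V (15+).
Level 16 falls in the 11-16 band.
Grid: Level 11-16 × Category V = 69-74 months.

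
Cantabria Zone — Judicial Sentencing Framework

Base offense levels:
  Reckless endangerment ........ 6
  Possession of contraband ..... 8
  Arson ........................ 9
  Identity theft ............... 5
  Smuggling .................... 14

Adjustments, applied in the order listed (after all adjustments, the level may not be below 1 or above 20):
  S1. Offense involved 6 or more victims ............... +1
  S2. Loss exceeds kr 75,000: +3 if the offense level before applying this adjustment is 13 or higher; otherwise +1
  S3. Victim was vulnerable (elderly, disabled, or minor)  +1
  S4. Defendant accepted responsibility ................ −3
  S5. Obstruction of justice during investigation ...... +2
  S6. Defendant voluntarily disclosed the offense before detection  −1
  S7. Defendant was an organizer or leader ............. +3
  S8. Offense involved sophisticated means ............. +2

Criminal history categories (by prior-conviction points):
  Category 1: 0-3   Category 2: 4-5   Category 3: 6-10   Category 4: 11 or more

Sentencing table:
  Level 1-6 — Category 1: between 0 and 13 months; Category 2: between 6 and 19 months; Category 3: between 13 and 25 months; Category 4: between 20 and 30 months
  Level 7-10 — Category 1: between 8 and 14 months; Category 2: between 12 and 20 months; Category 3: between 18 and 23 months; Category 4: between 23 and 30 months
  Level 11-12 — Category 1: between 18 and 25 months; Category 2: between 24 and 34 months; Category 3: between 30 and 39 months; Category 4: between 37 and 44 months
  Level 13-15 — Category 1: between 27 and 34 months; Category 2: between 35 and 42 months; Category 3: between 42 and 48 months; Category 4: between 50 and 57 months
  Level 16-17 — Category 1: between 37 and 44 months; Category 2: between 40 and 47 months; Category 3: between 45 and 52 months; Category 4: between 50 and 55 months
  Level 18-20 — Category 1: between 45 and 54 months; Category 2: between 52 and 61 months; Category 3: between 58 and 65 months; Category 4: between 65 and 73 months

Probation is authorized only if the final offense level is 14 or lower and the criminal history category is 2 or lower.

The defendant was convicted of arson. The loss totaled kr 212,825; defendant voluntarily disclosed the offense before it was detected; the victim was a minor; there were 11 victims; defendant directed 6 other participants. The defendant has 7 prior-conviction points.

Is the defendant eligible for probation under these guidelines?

Base offense level for arson: 9.
S1 applies: 9 + 1 = 10.
S2 applies (level before this adjustment is 10 < 13, so +1): 10 + 1 = 11.
S3 applies: 11 + 1 = 12.
S4 does not apply.
S6 applies: 12 − 1 = 11.
S7 applies: 11 + 3 = 14.
S8 does not apply.
Final offense level: 14.
Criminal history: 7 prior points → Category 3 (6-10).
Level 14 falls in the 13-15 band.
Grid: Level 13-15 × Category 3 = 42-48 months.
Probation check: level 14 ≤ 14 and category 3 > 2 → not eligible.

No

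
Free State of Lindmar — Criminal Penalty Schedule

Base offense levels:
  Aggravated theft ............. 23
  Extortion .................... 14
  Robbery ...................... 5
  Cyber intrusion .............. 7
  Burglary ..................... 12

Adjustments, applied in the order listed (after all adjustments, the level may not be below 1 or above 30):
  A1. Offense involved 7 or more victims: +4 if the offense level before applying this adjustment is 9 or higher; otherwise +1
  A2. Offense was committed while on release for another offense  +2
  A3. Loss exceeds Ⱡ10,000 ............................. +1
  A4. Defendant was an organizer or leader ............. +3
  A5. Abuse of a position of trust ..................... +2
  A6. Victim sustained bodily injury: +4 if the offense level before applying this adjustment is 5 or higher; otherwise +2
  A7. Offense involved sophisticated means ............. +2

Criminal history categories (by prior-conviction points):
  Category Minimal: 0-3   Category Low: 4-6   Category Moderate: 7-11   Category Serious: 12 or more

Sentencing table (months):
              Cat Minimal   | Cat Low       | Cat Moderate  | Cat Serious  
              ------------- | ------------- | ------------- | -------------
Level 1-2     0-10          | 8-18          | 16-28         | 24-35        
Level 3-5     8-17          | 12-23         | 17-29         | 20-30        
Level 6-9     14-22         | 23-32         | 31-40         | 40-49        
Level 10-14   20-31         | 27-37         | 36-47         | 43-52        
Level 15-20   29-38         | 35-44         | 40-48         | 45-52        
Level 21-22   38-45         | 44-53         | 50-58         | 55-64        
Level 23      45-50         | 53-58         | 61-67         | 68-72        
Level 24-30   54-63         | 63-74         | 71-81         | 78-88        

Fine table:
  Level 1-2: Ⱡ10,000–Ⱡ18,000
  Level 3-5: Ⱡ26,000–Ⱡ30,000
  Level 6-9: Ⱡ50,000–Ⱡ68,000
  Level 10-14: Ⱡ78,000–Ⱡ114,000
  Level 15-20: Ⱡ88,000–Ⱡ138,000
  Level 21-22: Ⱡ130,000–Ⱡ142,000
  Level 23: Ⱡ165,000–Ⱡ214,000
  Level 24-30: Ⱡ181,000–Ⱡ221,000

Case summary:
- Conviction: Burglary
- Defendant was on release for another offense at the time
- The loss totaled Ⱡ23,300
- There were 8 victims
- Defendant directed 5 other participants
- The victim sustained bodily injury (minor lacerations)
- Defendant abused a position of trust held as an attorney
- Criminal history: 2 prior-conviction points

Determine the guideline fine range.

Ⱡ181,000–Ⱡ221,000

Base offense level for burglary: 12.
A1 applies (level before this adjustment is 12 ≥ 9, so +4): 12 + 4 = 16.
A2 applies: 16 + 2 = 18.
A3 applies: 18 + 1 = 19.
A4 applies: 19 + 3 = 22.
A5 applies: 22 + 2 = 24.
A6 applies (level before this adjustment is 24 ≥ 5, so +4): 24 + 4 = 28.
Final offense level: 28.
Level 28 falls in the 24-30 band.
Fine table: Level 24-30 → Ⱡ181,000–Ⱡ221,000.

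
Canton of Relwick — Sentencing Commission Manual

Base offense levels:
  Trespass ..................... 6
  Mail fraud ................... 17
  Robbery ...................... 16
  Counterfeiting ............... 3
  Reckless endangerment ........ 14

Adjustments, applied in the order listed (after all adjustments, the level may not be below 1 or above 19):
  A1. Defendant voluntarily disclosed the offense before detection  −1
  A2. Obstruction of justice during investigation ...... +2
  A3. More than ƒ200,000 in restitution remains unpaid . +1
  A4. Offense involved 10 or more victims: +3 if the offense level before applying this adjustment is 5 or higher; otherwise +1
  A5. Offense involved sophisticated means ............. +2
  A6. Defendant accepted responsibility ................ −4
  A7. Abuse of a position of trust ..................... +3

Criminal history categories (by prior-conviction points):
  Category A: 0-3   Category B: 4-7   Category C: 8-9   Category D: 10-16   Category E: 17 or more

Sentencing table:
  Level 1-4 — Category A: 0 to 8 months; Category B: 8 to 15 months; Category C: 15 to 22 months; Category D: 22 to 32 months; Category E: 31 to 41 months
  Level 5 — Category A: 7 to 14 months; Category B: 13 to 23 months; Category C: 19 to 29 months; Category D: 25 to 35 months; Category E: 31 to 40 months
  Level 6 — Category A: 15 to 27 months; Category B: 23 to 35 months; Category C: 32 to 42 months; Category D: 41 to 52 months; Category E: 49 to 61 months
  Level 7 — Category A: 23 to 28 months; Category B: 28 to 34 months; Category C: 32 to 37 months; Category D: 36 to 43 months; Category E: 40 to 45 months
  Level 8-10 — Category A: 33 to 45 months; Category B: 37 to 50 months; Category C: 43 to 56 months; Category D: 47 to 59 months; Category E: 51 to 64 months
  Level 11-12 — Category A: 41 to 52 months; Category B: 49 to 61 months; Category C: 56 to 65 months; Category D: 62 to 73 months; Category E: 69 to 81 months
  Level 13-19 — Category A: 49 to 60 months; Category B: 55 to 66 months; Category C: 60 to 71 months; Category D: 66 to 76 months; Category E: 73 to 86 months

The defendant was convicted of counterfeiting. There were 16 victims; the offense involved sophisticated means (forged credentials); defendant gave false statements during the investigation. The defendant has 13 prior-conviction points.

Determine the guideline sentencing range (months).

47-59 months

Base offense level for counterfeiting: 3.
A1 does not apply.
A2 applies: 3 + 2 = 5.
A3 does not apply.
A4 applies (level before this adjustment is 5 ≥ 5, so +3): 5 + 3 = 8.
A5 applies: 8 + 2 = 10.
A6 does not apply.
Final offense level: 10.
Criminal history: 13 prior points → Category D (10-16).
Level 10 falls in the 8-10 band.
Grid: Level 8-10 × Category D = 47-59 months.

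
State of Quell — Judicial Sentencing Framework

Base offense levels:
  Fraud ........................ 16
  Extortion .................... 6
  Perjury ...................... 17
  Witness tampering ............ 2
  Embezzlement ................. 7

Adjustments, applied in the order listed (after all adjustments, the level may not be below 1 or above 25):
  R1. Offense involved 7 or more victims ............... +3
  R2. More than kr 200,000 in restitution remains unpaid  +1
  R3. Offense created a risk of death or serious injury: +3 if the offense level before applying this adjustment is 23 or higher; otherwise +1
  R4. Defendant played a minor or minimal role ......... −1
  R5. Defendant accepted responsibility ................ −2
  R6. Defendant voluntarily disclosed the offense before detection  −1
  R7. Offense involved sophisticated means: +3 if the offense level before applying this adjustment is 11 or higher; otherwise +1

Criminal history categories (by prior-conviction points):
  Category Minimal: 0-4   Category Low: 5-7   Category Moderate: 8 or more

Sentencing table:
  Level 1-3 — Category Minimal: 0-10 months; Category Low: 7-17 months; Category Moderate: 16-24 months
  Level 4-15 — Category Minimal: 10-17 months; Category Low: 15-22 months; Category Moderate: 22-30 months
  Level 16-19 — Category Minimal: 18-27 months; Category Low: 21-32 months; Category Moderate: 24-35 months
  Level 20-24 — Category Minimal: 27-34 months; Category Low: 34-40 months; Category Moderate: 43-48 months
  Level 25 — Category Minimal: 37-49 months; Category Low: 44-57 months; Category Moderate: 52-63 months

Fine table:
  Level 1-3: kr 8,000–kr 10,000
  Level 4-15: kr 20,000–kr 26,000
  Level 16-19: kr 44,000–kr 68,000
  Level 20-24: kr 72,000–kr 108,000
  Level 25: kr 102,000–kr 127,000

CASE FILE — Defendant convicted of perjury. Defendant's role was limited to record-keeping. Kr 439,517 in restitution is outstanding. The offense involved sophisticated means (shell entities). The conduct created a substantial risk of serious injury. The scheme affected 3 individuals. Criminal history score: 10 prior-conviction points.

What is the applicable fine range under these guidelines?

kr 72,000–kr 108,000

Base offense level for perjury: 17.
R2 applies: 17 + 1 = 18.
R3 applies (level before this adjustment is 18 < 23, so +1): 18 + 1 = 19.
R4 applies: 19 − 1 = 18.
R5 does not apply.
R6 does not apply.
R7 applies (level before this adjustment is 18 ≥ 11, so +3): 18 + 3 = 21.
Final offense level: 21.
Level 21 falls in the 20-24 band.
Fine table: Level 20-24 → kr 72,000–kr 108,000.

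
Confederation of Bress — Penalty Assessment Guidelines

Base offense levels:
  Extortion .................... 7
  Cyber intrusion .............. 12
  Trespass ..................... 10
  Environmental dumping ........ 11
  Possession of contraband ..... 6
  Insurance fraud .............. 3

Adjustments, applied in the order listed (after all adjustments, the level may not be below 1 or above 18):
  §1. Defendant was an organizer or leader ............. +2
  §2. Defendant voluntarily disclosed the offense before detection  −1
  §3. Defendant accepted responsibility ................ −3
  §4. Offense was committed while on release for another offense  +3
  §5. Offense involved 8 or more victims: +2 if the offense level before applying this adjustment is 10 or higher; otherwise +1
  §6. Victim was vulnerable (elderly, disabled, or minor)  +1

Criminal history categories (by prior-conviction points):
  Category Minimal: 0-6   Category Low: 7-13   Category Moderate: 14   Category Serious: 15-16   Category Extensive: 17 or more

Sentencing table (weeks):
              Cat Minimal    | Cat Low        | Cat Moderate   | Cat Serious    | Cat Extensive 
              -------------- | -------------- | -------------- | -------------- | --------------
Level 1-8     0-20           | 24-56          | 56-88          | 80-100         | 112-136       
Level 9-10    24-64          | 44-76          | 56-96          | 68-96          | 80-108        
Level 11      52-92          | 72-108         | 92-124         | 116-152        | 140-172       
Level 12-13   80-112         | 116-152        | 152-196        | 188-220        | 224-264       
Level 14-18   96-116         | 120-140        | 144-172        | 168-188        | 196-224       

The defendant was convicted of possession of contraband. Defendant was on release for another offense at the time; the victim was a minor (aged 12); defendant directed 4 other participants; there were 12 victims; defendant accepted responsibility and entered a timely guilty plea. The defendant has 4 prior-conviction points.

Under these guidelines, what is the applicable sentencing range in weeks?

24-64 weeks

Base offense level for possession of contraband: 6.
§1 applies: 6 + 2 = 8.
§2 does not apply.
§3 applies: 8 − 3 = 5.
§4 applies: 5 + 3 = 8.
§5 applies (level before this adjustment is 8 < 10, so +1): 8 + 1 = 9.
§6 applies: 9 + 1 = 10.
Final offense level: 10.
Criminal history: 4 prior points → Category Minimal (0-6).
Level 10 falls in the 9-10 band.
Grid: Level 9-10 × Category Minimal = 24-64 weeks.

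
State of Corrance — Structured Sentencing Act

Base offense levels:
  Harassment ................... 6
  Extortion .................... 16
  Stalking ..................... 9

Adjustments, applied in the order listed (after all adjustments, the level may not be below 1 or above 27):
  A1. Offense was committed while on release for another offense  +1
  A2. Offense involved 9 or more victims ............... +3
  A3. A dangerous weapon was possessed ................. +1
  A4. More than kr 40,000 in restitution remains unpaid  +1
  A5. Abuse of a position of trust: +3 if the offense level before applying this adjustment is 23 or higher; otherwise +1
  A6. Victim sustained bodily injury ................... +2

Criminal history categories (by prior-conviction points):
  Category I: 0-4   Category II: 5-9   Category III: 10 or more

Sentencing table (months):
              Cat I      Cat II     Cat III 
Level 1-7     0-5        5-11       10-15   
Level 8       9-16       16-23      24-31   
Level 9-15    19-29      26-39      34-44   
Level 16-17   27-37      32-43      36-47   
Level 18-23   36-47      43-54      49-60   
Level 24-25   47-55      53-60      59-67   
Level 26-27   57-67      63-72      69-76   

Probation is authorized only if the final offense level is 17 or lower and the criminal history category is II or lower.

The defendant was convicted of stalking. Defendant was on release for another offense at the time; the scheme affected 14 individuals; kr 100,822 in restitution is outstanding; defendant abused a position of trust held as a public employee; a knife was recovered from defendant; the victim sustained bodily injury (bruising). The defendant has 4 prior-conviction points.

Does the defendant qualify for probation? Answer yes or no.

Base offense level for stalking: 9.
A1 applies: 9 + 1 = 10.
A2 applies: 10 + 3 = 13.
A3 applies: 13 + 1 = 14.
A4 applies: 14 + 1 = 15.
A5 applies (level before this adjustment is 15 < 23, so +1): 15 + 1 = 16.
A6 applies: 16 + 2 = 18.
Final offense level: 18.
Criminal history: 4 prior points → Category I (0-4).
Level 18 falls in the 18-23 band.
Grid: Level 18-23 × Category I = 36-47 months.
Probation check: level 18 > 17 and category I ≤ II → not eligible.

No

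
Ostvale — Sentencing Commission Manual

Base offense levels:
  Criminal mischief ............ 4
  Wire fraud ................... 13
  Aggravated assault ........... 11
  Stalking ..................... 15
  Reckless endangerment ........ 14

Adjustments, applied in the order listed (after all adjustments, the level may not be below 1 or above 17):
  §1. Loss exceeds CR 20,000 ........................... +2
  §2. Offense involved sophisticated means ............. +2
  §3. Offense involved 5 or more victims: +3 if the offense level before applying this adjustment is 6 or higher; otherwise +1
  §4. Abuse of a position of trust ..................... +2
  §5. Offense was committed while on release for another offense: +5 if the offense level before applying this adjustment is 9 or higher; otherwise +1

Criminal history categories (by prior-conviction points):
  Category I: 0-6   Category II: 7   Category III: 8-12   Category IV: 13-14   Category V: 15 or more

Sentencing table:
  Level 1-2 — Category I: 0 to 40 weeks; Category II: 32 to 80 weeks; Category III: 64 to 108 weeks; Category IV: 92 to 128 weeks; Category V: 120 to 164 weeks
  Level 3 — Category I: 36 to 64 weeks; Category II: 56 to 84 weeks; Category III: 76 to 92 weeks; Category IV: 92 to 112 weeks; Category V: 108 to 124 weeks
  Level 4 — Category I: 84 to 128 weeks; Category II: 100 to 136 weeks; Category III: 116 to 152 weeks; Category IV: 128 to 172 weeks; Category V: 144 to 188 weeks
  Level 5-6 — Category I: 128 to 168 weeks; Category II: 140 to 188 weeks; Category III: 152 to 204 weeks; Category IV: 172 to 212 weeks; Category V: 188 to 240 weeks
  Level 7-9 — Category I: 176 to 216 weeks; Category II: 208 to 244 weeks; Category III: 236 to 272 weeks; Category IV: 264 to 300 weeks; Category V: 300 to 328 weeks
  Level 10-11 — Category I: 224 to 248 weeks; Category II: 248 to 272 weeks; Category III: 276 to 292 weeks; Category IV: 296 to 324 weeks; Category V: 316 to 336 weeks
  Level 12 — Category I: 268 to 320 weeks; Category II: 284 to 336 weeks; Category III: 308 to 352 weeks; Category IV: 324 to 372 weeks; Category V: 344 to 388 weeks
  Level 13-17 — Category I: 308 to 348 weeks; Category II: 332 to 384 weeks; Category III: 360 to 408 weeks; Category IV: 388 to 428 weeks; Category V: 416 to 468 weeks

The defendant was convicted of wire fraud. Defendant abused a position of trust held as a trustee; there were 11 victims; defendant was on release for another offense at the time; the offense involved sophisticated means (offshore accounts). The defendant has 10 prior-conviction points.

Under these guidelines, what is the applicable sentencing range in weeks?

Base offense level for wire fraud: 13.
§1 does not apply.
§2 applies: 13 + 2 = 15.
§3 applies (level before this adjustment is 15 ≥ 6, so +3): 15 + 3 = 18.
§4 applies: 18 + 2 = 20.
§5 applies (level before this adjustment is 20 ≥ 9, so +5): 20 + 5 = 25.
Level 25 exceeds the maximum of 17; capped at 17.
Final offense level: 17.
Criminal history: 10 prior points → Category III (8-12).
Level 17 falls in the 13-17 band.
Grid: Level 13-17 × Category III = 360-408 weeks.

360-408 weeks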